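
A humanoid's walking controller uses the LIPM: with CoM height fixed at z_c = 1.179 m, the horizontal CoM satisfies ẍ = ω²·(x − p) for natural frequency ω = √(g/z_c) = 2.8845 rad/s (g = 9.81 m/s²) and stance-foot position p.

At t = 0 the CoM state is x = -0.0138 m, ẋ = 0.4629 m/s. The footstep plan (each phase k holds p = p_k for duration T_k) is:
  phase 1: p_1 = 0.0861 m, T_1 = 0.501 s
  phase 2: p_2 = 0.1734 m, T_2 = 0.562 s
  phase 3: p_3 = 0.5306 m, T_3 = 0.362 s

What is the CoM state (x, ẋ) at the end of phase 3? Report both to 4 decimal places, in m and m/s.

x = 1.1746, ẋ = 2.2501

phase 1: p=0.0861, T=0.501, ωT=1.445134, cosh=2.239069, sinh=2.003354; start (x,ẋ)=(-0.013800, 0.462900) → end (x,ẋ)=(0.183912, 0.459175)
phase 2: p=0.1734, T=0.562, ωT=1.621089, cosh=2.628140, sinh=2.430456; start (x,ẋ)=(0.183912, 0.459175) → end (x,ẋ)=(0.587925, 1.280474)
phase 3: p=0.5306, T=0.362, ωT=1.044189, cosh=1.596535, sinh=1.244558; start (x,ẋ)=(0.587925, 1.280474) → end (x,ẋ)=(1.174599, 2.250113)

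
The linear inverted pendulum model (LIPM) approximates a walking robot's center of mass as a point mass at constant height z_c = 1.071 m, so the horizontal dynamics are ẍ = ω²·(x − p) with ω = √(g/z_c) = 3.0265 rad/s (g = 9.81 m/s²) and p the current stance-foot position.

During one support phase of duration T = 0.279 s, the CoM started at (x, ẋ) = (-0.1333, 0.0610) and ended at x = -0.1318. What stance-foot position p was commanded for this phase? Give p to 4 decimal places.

p = -0.0867

ωT = 3.0265·0.279 = 0.844394; cosh(ωT) = 1.378192, sinh(ωT) = 0.948374
x(T) = p + (x₀−p)·cosh(ωT) + (ẋ₀/ω)·sinh(ωT) ⇒ p·(1 − cosh) = x(T) − x₀·cosh − (ẋ₀/ω)·sinh
numerator   = -0.1318 − (-0.1333)·1.378192 − (0.0610/3.0265)·0.948374 = 0.032798
denominator = 1 − 1.378192 = -0.378192
p = 0.032798 / -0.378192 = -0.0867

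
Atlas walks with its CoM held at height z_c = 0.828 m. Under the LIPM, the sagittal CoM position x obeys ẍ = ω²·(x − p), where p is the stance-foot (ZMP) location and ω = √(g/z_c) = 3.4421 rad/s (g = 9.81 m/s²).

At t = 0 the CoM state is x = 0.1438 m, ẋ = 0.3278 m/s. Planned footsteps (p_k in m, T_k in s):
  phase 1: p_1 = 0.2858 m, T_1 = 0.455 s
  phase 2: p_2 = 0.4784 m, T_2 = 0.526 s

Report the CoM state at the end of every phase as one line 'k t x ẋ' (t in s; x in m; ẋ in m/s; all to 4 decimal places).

1 0.4550 0.1491 -0.3001
2 0.9810 -0.8147 -4.3146

phase 1: p=0.2858, T=0.455, ωT=1.566156, cosh=2.498526, sinh=2.289679; start (x,ẋ)=(0.143800, 0.327800) → end (x,ẋ)=(0.149061, -0.300129)
phase 2: p=0.4784, T=0.526, ωT=1.810545, cosh=3.138671, sinh=2.975106; start (x,ẋ)=(0.149061, -0.300129) → end (x,ẋ)=(-0.814695, -4.314633)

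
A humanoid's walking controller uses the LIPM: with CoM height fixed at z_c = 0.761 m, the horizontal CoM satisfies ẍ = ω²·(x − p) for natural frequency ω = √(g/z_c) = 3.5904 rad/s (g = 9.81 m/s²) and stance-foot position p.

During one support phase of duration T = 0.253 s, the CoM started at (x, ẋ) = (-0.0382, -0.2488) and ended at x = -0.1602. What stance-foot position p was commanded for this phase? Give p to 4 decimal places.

ωT = 3.5904·0.253 = 0.908371; cosh(ωT) = 1.441730, sinh(ωT) = 1.038549
x(T) = p + (x₀−p)·cosh(ωT) + (ẋ₀/ω)·sinh(ωT) ⇒ p·(1 − cosh) = x(T) − x₀·cosh − (ẋ₀/ω)·sinh
numerator   = -0.1602 − (-0.0382)·1.441730 − (-0.2488/3.5904)·1.038549 = -0.033159
denominator = 1 − 1.441730 = -0.441730
p = -0.033159 / -0.441730 = 0.0751

p = 0.0751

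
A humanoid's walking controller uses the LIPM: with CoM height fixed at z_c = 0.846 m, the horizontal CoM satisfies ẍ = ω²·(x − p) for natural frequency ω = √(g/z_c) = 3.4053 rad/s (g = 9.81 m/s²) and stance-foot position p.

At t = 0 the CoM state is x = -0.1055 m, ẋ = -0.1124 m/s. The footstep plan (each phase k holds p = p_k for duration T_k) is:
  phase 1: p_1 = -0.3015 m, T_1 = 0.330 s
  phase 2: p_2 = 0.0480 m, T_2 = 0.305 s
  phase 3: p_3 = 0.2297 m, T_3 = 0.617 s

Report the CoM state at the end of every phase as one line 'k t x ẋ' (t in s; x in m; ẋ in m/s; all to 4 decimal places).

1 0.3300 -0.0136 0.7270
2 0.6350 0.2139 0.8966
3 1.2520 1.2244 3.5036

phase 1: p=-0.3015, T=0.330, ωT=1.123749, cosh=1.700712, sinh=1.375654; start (x,ẋ)=(-0.105500, -0.112400) → end (x,ẋ)=(-0.013567, 0.727004)
phase 2: p=0.0480, T=0.305, ωT=1.038617, cosh=1.589625, sinh=1.235681; start (x,ẋ)=(-0.013567, 0.727004) → end (x,ẋ)=(0.213939, 0.896598)
phase 3: p=0.2297, T=0.617, ωT=2.101070, cosh=4.148619, sinh=4.026294; start (x,ẋ)=(0.213939, 0.896598) → end (x,ẋ)=(1.224419, 3.503557)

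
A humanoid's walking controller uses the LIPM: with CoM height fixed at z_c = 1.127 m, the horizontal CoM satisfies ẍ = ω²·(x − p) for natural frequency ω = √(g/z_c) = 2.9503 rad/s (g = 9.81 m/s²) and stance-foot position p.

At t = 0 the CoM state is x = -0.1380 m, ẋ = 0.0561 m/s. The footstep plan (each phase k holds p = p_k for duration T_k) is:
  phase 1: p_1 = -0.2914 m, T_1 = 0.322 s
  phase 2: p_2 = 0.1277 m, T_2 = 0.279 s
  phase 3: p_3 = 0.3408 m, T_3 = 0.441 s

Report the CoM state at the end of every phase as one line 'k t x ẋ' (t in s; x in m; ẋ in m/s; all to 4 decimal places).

phase 1: p=-0.2914, T=0.322, ωT=0.949997, cosh=1.486222, sinh=1.099479; start (x,ẋ)=(-0.138000, 0.056100) → end (x,ẋ)=(-0.042507, 0.580975)
phase 2: p=0.1277, T=0.279, ωT=0.823134, cosh=1.358340, sinh=0.919286; start (x,ẋ)=(-0.042507, 0.580975) → end (x,ẋ)=(0.077527, 0.327531)
phase 3: p=0.3408, T=0.441, ωT=1.301082, cosh=1.972754, sinh=1.700517; start (x,ẋ)=(0.077527, 0.327531) → end (x,ẋ)=(0.010213, -0.674709)

1 0.3220 -0.0425 0.5810
2 0.6010 0.0775 0.3275
3 1.0420 0.0102 -0.6747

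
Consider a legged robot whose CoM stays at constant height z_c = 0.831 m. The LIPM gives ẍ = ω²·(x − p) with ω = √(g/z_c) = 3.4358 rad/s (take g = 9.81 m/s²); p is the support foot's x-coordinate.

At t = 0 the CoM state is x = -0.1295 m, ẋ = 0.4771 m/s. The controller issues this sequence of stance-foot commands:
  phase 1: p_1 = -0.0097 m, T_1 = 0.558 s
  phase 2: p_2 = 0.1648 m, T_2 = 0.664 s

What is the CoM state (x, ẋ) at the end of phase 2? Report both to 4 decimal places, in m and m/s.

phase 1: p=-0.0097, T=0.558, ωT=1.917176, cosh=3.474374, sinh=3.327352; start (x,ẋ)=(-0.129500, 0.477100) → end (x,ẋ)=(0.036111, 0.288056)
phase 2: p=0.1648, T=0.664, ωT=2.281371, cosh=4.946120, sinh=4.843976; start (x,ẋ)=(0.036111, 0.288056) → end (x,ẋ)=(-0.065595, -0.717005)

x = -0.0656, ẋ = -0.7170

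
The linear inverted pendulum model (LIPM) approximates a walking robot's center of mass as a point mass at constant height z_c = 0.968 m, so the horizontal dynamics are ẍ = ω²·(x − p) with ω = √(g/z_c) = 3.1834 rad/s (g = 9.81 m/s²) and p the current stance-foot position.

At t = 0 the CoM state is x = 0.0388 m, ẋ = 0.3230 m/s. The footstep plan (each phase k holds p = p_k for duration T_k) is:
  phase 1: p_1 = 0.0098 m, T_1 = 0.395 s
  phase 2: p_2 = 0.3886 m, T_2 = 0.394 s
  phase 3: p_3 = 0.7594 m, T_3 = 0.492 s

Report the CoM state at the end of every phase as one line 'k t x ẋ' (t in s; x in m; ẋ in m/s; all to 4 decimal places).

phase 1: p=0.0098, T=0.395, ωT=1.257443, cosh=1.900399, sinh=1.616019; start (x,ẋ)=(0.038800, 0.323000) → end (x,ẋ)=(0.228879, 0.763018)
phase 2: p=0.3886, T=0.394, ωT=1.254260, cosh=1.895265, sinh=1.609978; start (x,ẋ)=(0.228879, 0.763018) → end (x,ẋ)=(0.471776, 0.627518)
phase 3: p=0.7594, T=0.492, ωT=1.566233, cosh=2.498703, sinh=2.289872; start (x,ẋ)=(0.471776, 0.627518) → end (x,ẋ)=(0.492098, -0.528674)

1 0.3950 0.2289 0.7630
2 0.7890 0.4718 0.6275
3 1.2810 0.4921 -0.5287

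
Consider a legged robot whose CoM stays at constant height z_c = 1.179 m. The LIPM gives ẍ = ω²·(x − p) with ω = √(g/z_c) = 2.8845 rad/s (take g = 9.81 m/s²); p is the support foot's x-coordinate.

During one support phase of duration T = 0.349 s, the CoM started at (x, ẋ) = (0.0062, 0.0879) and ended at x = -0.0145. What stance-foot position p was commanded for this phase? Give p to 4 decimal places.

ωT = 2.8845·0.349 = 1.006690; cosh(ωT) = 1.550978, sinh(ωT) = 1.185552
x(T) = p + (x₀−p)·cosh(ωT) + (ẋ₀/ω)·sinh(ωT) ⇒ p·(1 − cosh) = x(T) − x₀·cosh − (ẋ₀/ω)·sinh
numerator   = -0.0145 − (0.0062)·1.550978 − (0.0879/2.8845)·1.185552 = -0.060244
denominator = 1 − 1.550978 = -0.550978
p = -0.060244 / -0.550978 = 0.1093

p = 0.1093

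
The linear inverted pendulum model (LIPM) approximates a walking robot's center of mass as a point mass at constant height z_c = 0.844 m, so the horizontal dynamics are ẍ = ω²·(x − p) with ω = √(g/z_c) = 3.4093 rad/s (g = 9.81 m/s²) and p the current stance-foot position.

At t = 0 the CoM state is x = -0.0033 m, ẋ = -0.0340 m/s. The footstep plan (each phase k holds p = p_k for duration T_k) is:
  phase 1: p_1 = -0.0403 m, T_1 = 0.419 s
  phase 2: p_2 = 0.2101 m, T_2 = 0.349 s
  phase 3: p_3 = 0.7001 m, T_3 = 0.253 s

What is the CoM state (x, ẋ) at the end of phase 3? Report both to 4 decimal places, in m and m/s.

phase 1: p=-0.0403, T=0.419, ωT=1.428497, cosh=2.206046, sinh=1.966377; start (x,ẋ)=(-0.003300, -0.034000) → end (x,ẋ)=(0.021714, 0.173041)
phase 2: p=0.2101, T=0.349, ωT=1.189846, cosh=1.795421, sinh=1.491153; start (x,ẋ)=(0.021714, 0.173041) → end (x,ẋ)=(-0.052449, -0.647035)
phase 3: p=0.7001, T=0.253, ωT=0.862553, cosh=1.395642, sinh=0.973559; start (x,ẋ)=(-0.052449, -0.647035) → end (x,ẋ)=(-0.534956, -3.400854)

x = -0.5350, ẋ = -3.4009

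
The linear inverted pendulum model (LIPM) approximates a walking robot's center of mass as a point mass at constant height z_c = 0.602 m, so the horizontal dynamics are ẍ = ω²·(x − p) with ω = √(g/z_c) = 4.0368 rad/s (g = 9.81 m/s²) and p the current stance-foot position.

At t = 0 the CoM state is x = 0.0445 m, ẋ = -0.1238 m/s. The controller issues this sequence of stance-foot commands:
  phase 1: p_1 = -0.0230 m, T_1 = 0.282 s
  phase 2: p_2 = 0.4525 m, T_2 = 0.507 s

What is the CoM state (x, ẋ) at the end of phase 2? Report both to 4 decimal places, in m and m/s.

phase 1: p=-0.0230, T=0.282, ωT=1.138378, cosh=1.721019, sinh=1.400681; start (x,ẋ)=(0.044500, -0.123800) → end (x,ẋ)=(0.050213, 0.168601)
phase 2: p=0.4525, T=0.507, ωT=2.046658, cosh=3.935573, sinh=3.806408; start (x,ẋ)=(0.050213, 0.168601) → end (x,ẋ)=(-0.971752, -5.517884)

x = -0.9718, ẋ = -5.5179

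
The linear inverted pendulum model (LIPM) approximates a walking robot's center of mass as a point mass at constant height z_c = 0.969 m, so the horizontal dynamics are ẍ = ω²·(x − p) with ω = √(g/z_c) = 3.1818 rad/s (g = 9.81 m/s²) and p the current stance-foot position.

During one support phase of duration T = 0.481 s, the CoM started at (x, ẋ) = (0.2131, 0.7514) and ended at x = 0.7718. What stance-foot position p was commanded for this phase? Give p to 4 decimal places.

p = 0.1858

ωT = 3.1818·0.481 = 1.530446; cosh(ωT) = 2.418338, sinh(ωT) = 2.201898
x(T) = p + (x₀−p)·cosh(ωT) + (ẋ₀/ω)·sinh(ωT) ⇒ p·(1 − cosh) = x(T) − x₀·cosh − (ẋ₀/ω)·sinh
numerator   = 0.7718 − (0.2131)·2.418338 − (0.7514/3.1818)·2.201898 = -0.263538
denominator = 1 − 2.418338 = -1.418338
p = -0.263538 / -1.418338 = 0.1858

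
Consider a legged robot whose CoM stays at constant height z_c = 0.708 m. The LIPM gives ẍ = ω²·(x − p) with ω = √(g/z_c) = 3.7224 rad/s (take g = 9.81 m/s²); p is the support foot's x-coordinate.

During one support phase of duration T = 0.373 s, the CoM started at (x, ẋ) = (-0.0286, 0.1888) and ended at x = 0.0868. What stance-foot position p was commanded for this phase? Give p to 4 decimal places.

p = -0.0464

ωT = 3.7224·0.373 = 1.388455; cosh(ωT) = 2.129057, sinh(ωT) = 1.879596
x(T) = p + (x₀−p)·cosh(ωT) + (ẋ₀/ω)·sinh(ωT) ⇒ p·(1 − cosh) = x(T) − x₀·cosh − (ẋ₀/ω)·sinh
numerator   = 0.0868 − (-0.0286)·2.129057 − (0.1888/3.7224)·1.879596 = 0.052358
denominator = 1 − 2.129057 = -1.129057
p = 0.052358 / -1.129057 = -0.0464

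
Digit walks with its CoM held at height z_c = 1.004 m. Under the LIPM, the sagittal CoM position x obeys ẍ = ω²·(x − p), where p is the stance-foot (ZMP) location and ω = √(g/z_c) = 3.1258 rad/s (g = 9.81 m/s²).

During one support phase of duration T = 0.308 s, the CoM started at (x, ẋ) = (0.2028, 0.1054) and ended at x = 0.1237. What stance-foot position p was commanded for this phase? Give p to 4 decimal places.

p = 0.4363

ωT = 3.1258·0.308 = 0.962746; cosh(ωT) = 1.500361, sinh(ωT) = 1.118518
x(T) = p + (x₀−p)·cosh(ωT) + (ẋ₀/ω)·sinh(ωT) ⇒ p·(1 − cosh) = x(T) − x₀·cosh − (ẋ₀/ω)·sinh
numerator   = 0.1237 − (0.2028)·1.500361 − (0.1054/3.1258)·1.118518 = -0.218289
denominator = 1 − 1.500361 = -0.500361
p = -0.218289 / -0.500361 = 0.4363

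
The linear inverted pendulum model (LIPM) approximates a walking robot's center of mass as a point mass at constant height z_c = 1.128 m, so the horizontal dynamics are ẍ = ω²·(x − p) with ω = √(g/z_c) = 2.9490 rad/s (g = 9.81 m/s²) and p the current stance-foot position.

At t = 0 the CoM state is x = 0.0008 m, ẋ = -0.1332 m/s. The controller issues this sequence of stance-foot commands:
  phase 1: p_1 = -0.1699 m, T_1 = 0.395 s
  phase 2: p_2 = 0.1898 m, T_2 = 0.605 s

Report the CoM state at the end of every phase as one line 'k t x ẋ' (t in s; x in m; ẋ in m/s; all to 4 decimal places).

1 0.3950 0.0650 0.4940
2 1.0000 0.2923 0.4472

phase 1: p=-0.1699, T=0.395, ωT=1.164855, cosh=1.758713, sinh=1.446745; start (x,ẋ)=(0.000800, -0.133200) → end (x,ẋ)=(0.064966, 0.494023)
phase 2: p=0.1898, T=0.605, ωT=1.784145, cosh=3.061214, sinh=2.893273; start (x,ẋ)=(0.064966, 0.494023) → end (x,ẋ)=(0.292343, 0.447192)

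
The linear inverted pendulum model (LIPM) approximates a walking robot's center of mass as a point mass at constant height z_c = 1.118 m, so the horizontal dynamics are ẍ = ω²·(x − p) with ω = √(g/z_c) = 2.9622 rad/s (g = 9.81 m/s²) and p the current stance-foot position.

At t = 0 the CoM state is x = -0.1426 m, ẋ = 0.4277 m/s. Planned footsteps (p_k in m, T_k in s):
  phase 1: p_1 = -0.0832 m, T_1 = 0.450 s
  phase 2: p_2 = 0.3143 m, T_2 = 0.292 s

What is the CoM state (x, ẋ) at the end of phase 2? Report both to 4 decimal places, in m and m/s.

phase 1: p=-0.0832, T=0.450, ωT=1.332990, cosh=2.028027, sinh=1.764339; start (x,ẋ)=(-0.142600, 0.427700) → end (x,ẋ)=(0.051081, 0.556943)
phase 2: p=0.3143, T=0.292, ωT=0.864962, cosh=1.397992, sinh=0.976925; start (x,ẋ)=(0.051081, 0.556943) → end (x,ẋ)=(0.130000, 0.016887)

x = 0.1300, ẋ = 0.0169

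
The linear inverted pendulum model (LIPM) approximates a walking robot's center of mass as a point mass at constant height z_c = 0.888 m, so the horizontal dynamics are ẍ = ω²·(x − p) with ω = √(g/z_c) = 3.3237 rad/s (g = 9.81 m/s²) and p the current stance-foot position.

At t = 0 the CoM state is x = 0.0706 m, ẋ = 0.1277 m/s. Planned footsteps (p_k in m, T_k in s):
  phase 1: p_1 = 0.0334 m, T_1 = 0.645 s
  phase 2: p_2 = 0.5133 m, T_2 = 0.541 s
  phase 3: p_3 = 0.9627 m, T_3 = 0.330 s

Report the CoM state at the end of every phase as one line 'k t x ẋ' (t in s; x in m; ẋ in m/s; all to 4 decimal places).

1 0.6450 0.3559 1.0724
2 1.1860 0.9725 1.7906
3 1.5160 1.6958 3.0236

phase 1: p=0.0334, T=0.645, ωT=2.143787, cosh=4.324446, sinh=4.207236; start (x,ẋ)=(0.070600, 0.127700) → end (x,ẋ)=(0.355916, 1.072421)
phase 2: p=0.5133, T=0.541, ωT=1.798122, cosh=3.101952, sinh=2.936343; start (x,ẋ)=(0.355916, 1.072421) → end (x,ẋ)=(0.972539, 1.790605)
phase 3: p=0.9627, T=0.330, ωT=1.096821, cosh=1.664281, sinh=1.330350; start (x,ẋ)=(0.972539, 1.790605) → end (x,ẋ)=(1.695785, 3.023572)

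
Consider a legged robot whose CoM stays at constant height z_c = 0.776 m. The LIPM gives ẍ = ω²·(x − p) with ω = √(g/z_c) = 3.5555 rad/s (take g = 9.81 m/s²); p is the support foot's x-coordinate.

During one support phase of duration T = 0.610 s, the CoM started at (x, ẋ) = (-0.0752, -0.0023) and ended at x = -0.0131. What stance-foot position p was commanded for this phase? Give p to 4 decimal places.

ωT = 3.5555·0.610 = 2.168855; cosh(ωT) = 4.431285, sinh(ωT) = 4.316977
x(T) = p + (x₀−p)·cosh(ωT) + (ẋ₀/ω)·sinh(ωT) ⇒ p·(1 − cosh) = x(T) − x₀·cosh − (ẋ₀/ω)·sinh
numerator   = -0.0131 − (-0.0752)·4.431285 − (-0.0023/3.5555)·4.316977 = 0.322925
denominator = 1 − 4.431285 = -3.431285
p = 0.322925 / -3.431285 = -0.0941

p = -0.0941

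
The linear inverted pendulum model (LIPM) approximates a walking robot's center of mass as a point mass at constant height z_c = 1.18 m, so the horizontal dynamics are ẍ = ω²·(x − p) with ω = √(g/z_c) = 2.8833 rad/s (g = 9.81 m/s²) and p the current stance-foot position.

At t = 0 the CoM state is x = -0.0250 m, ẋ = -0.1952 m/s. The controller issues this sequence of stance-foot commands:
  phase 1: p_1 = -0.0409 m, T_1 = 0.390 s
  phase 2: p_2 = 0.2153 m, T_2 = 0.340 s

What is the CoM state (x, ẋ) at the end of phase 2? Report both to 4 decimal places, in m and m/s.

x = -0.3816, ẋ = -1.4733

phase 1: p=-0.0409, T=0.390, ωT=1.124487, cosh=1.701728, sinh=1.376909; start (x,ẋ)=(-0.025000, -0.195200) → end (x,ẋ)=(-0.107060, -0.269054)
phase 2: p=0.2153, T=0.340, ωT=0.980322, cosh=1.520252, sinh=1.145062; start (x,ẋ)=(-0.107060, -0.269054) → end (x,ẋ)=(-0.381619, -1.473318)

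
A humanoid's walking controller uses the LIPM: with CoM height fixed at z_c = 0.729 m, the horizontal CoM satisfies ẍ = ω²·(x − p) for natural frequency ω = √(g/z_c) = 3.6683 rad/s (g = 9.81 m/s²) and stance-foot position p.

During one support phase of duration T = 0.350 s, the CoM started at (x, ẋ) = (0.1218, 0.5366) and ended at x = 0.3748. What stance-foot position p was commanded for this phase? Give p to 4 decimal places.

ωT = 3.6683·0.350 = 1.283905; cosh(ωT) = 1.943833, sinh(ωT) = 1.666879
x(T) = p + (x₀−p)·cosh(ωT) + (ẋ₀/ω)·sinh(ωT) ⇒ p·(1 − cosh) = x(T) − x₀·cosh − (ẋ₀/ω)·sinh
numerator   = 0.3748 − (0.1218)·1.943833 − (0.5366/3.6683)·1.666879 = -0.105790
denominator = 1 − 1.943833 = -0.943833
p = -0.105790 / -0.943833 = 0.1121

p = 0.1121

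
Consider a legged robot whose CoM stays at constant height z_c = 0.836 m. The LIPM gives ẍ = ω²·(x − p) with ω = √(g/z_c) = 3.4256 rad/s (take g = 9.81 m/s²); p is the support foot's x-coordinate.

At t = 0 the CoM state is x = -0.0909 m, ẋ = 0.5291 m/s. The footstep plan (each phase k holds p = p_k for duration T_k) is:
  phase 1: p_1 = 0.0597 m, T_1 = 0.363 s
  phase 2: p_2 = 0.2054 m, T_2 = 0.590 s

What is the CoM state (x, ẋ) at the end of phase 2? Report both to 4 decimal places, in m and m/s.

x = -0.3094, ẋ = -1.6575

phase 1: p=0.0597, T=0.363, ωT=1.243493, cosh=1.878040, sinh=1.589665; start (x,ẋ)=(-0.090900, 0.529100) → end (x,ẋ)=(0.022398, 0.173570)
phase 2: p=0.2054, T=0.590, ωT=2.021104, cosh=3.839580, sinh=3.707071; start (x,ẋ)=(0.022398, 0.173570) → end (x,ẋ)=(-0.309417, -1.657490)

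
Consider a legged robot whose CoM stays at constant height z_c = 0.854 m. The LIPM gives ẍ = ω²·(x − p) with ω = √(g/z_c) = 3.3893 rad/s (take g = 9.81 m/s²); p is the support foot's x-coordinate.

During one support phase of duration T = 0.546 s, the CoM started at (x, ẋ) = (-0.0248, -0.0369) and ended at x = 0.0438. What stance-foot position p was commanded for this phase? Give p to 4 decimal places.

ωT = 3.3893·0.546 = 1.850558; cosh(ωT) = 3.260259, sinh(ωT) = 3.103109
x(T) = p + (x₀−p)·cosh(ωT) + (ẋ₀/ω)·sinh(ωT) ⇒ p·(1 − cosh) = x(T) − x₀·cosh − (ẋ₀/ω)·sinh
numerator   = 0.0438 − (-0.0248)·3.260259 − (-0.0369/3.3893)·3.103109 = 0.158439
denominator = 1 − 3.260259 = -2.260259
p = 0.158439 / -2.260259 = -0.0701

p = -0.0701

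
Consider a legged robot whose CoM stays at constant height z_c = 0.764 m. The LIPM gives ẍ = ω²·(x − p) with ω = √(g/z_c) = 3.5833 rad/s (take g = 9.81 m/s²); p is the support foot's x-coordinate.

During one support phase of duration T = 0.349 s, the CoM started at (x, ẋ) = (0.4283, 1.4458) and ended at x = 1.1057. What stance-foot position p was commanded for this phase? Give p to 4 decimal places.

ωT = 3.5833·0.349 = 1.250572; cosh(ωT) = 1.889340, sinh(ωT) = 1.602999
x(T) = p + (x₀−p)·cosh(ωT) + (ẋ₀/ω)·sinh(ωT) ⇒ p·(1 − cosh) = x(T) − x₀·cosh − (ẋ₀/ω)·sinh
numerator   = 1.1057 − (0.4283)·1.889340 − (1.4458/3.5833)·1.602999 = -0.350287
denominator = 1 − 1.889340 = -0.889340
p = -0.350287 / -0.889340 = 0.3939

p = 0.3939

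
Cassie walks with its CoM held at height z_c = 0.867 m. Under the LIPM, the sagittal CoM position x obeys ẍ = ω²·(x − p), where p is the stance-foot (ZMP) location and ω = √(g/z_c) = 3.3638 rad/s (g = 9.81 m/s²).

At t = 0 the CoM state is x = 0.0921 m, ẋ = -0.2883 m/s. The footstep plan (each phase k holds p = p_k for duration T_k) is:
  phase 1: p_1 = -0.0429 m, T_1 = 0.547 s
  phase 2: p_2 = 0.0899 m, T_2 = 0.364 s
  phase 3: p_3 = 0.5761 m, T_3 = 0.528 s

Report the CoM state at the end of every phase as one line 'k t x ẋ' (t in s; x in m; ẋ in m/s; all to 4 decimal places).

1 0.5470 0.1298 0.4631
2 0.9110 0.3776 1.0644
3 1.4390 0.8809 1.3184

phase 1: p=-0.0429, T=0.547, ωT=1.839999, cosh=3.227674, sinh=3.068856; start (x,ẋ)=(0.092100, -0.288300) → end (x,ẋ)=(0.129815, 0.463069)
phase 2: p=0.0899, T=0.364, ωT=1.224423, cosh=1.848065, sinh=1.554138; start (x,ẋ)=(0.129815, 0.463069) → end (x,ẋ)=(0.377611, 1.064448)
phase 3: p=0.5761, T=0.528, ωT=1.776086, cosh=3.037997, sinh=2.868698; start (x,ẋ)=(0.377611, 1.064448) → end (x,ẋ)=(0.880868, 1.318427)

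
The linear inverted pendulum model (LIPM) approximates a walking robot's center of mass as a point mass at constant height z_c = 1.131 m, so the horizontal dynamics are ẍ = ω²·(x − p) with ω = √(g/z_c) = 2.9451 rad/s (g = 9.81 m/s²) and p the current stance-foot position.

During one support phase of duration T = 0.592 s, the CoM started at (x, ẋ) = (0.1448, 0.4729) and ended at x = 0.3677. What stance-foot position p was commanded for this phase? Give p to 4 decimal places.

ωT = 2.9451·0.592 = 1.743499; cosh(ωT) = 2.946111, sinh(ωT) = 2.771204
x(T) = p + (x₀−p)·cosh(ωT) + (ẋ₀/ω)·sinh(ωT) ⇒ p·(1 − cosh) = x(T) − x₀·cosh − (ẋ₀/ω)·sinh
numerator   = 0.3677 − (0.1448)·2.946111 − (0.4729/2.9451)·2.771204 = -0.503874
denominator = 1 − 2.946111 = -1.946111
p = -0.503874 / -1.946111 = 0.2589

p = 0.2589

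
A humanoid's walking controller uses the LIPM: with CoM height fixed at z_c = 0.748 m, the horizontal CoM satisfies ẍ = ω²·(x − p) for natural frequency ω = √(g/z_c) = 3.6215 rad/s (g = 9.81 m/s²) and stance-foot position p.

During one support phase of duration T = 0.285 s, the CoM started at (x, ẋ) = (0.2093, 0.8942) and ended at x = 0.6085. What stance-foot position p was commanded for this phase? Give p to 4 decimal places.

ωT = 3.6215·0.285 = 1.032127; cosh(ωT) = 1.581640, sinh(ωT) = 1.225392
x(T) = p + (x₀−p)·cosh(ωT) + (ẋ₀/ω)·sinh(ωT) ⇒ p·(1 − cosh) = x(T) − x₀·cosh − (ẋ₀/ω)·sinh
numerator   = 0.6085 − (0.2093)·1.581640 − (0.8942/3.6215)·1.225392 = -0.025104
denominator = 1 − 1.581640 = -0.581640
p = -0.025104 / -0.581640 = 0.0432

p = 0.0432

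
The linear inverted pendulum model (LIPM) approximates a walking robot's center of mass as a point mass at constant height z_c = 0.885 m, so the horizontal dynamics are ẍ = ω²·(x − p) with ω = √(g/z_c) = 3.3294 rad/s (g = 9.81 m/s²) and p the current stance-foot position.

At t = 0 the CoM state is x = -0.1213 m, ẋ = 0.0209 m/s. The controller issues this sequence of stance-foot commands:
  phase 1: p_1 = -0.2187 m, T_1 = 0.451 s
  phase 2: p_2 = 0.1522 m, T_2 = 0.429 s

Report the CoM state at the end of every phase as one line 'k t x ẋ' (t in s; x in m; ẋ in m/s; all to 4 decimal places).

1 0.4510 0.0241 0.7409
2 0.8800 0.3072 0.7960

phase 1: p=-0.2187, T=0.451, ωT=1.501559, cosh=2.355733, sinh=2.132950; start (x,ẋ)=(-0.121300, 0.020900) → end (x,ẋ)=(0.024138, 0.740916)
phase 2: p=0.1522, T=0.429, ωT=1.428313, cosh=2.205684, sinh=1.965970; start (x,ẋ)=(0.024138, 0.740916) → end (x,ẋ)=(0.307237, 0.795994)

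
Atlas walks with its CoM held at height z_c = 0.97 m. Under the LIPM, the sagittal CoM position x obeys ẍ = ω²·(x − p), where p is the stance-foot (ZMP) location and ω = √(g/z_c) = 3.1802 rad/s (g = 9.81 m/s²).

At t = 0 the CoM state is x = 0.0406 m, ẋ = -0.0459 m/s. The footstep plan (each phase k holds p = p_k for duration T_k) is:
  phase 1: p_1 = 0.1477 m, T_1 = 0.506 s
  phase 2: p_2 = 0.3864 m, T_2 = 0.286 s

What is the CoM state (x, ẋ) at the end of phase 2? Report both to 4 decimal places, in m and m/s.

x = -0.7160, ẋ = -3.1765

phase 1: p=0.1477, T=0.506, ωT=1.609181, cosh=2.599384, sinh=2.399333; start (x,ẋ)=(0.040600, -0.045900) → end (x,ẋ)=(-0.165324, -0.936523)
phase 2: p=0.3864, T=0.286, ωT=0.909537, cosh=1.442942, sinh=1.040231; start (x,ẋ)=(-0.165324, -0.936523) → end (x,ẋ)=(-0.716038, -3.176529)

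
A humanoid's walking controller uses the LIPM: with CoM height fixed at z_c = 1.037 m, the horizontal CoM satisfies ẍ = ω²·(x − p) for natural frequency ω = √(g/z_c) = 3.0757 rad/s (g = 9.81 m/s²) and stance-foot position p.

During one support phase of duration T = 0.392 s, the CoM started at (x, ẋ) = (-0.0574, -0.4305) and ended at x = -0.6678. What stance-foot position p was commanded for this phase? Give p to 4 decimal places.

p = 0.4280

ωT = 3.0757·0.392 = 1.205674; cosh(ωT) = 1.819250, sinh(ωT) = 1.519760
x(T) = p + (x₀−p)·cosh(ωT) + (ẋ₀/ω)·sinh(ωT) ⇒ p·(1 − cosh) = x(T) − x₀·cosh − (ẋ₀/ω)·sinh
numerator   = -0.6678 − (-0.0574)·1.819250 − (-0.4305/3.0757)·1.519760 = -0.350657
denominator = 1 − 1.819250 = -0.819250
p = -0.350657 / -0.819250 = 0.4280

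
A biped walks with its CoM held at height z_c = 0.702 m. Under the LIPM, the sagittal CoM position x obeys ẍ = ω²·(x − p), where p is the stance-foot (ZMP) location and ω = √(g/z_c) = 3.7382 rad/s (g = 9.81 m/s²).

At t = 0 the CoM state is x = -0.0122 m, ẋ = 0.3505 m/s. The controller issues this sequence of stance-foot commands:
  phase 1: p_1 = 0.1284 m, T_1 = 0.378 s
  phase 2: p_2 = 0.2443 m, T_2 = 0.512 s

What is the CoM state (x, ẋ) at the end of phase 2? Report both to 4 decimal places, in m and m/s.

phase 1: p=0.1284, T=0.378, ωT=1.413040, cosh=2.175913, sinh=1.932511; start (x,ẋ)=(-0.012200, 0.350500) → end (x,ẋ)=(0.003662, -0.253053)
phase 2: p=0.2443, T=0.512, ωT=1.913958, cosh=3.463684, sinh=3.316189; start (x,ẋ)=(0.003662, -0.253053) → end (x,ẋ)=(-0.813679, -3.859581)

x = -0.8137, ẋ = -3.8596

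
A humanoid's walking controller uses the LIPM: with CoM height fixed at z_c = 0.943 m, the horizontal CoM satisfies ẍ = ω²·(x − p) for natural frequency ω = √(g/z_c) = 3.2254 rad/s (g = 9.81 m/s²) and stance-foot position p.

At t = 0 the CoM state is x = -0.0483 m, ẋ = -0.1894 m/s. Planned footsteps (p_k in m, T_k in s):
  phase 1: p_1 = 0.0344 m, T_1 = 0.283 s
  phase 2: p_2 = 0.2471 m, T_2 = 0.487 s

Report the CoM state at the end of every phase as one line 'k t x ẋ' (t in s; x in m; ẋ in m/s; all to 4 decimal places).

phase 1: p=0.0344, T=0.283, ωT=0.912788, cosh=1.446331, sinh=1.044928; start (x,ẋ)=(-0.048300, -0.189400) → end (x,ẋ)=(-0.146571, -0.552660)
phase 2: p=0.2471, T=0.487, ωT=1.570770, cosh=2.509117, sinh=2.301232; start (x,ẋ)=(-0.146571, -0.552660) → end (x,ẋ)=(-1.134975, -4.308671)

1 0.2830 -0.1466 -0.5527
2 0.7700 -1.1350 -4.3087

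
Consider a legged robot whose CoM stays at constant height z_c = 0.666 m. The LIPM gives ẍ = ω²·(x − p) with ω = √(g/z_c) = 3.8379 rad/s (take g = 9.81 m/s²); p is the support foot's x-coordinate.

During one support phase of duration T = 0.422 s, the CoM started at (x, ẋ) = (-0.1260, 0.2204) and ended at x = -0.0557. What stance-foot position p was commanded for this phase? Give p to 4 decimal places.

ωT = 3.8379·0.422 = 1.619594; cosh(ωT) = 2.624509, sinh(ωT) = 2.426530
x(T) = p + (x₀−p)·cosh(ωT) + (ẋ₀/ω)·sinh(ωT) ⇒ p·(1 − cosh) = x(T) − x₀·cosh − (ẋ₀/ω)·sinh
numerator   = -0.0557 − (-0.1260)·2.624509 − (0.2204/3.8379)·2.426530 = 0.135639
denominator = 1 − 2.624509 = -1.624509
p = 0.135639 / -1.624509 = -0.0835

p = -0.0835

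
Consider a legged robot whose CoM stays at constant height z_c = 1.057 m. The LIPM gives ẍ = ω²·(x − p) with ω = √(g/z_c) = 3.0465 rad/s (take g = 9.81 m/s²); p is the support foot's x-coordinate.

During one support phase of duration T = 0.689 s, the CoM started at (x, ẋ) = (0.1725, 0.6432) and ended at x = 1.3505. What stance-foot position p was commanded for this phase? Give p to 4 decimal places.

ωT = 3.0465·0.689 = 2.099038; cosh(ωT) = 4.140448, sinh(ωT) = 4.017874
x(T) = p + (x₀−p)·cosh(ωT) + (ẋ₀/ω)·sinh(ωT) ⇒ p·(1 − cosh) = x(T) − x₀·cosh − (ẋ₀/ω)·sinh
numerator   = 1.3505 − (0.1725)·4.140448 − (0.6432/3.0465)·4.017874 = -0.212011
denominator = 1 − 4.140448 = -3.140448
p = -0.212011 / -3.140448 = 0.0675

p = 0.0675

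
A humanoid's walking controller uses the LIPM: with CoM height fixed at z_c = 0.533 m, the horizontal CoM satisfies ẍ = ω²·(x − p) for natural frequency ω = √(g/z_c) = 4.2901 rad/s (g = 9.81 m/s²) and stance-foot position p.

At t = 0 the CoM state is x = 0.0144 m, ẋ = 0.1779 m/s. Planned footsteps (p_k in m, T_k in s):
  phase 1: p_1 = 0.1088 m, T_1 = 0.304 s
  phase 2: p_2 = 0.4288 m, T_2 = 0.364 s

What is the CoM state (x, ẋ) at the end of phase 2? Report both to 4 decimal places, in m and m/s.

phase 1: p=0.1088, T=0.304, ωT=1.304190, cosh=1.978048, sinh=1.706656; start (x,ẋ)=(0.014400, 0.177900) → end (x,ẋ)=(-0.007157, -0.339276)
phase 2: p=0.4288, T=0.364, ωT=1.561596, cosh=2.488113, sinh=2.278312; start (x,ẋ)=(-0.007157, -0.339276) → end (x,ẋ)=(-0.836087, -5.105281)

x = -0.8361, ẋ = -5.1053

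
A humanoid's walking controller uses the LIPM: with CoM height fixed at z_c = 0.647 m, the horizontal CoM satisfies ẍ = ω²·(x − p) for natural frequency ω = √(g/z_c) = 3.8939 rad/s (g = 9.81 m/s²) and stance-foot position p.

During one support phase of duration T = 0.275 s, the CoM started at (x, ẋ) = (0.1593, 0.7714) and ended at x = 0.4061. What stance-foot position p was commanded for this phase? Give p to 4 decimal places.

p = 0.1724

ωT = 3.8939·0.275 = 1.070823; cosh(ωT) = 1.630252, sinh(ωT) = 1.287526
x(T) = p + (x₀−p)·cosh(ωT) + (ẋ₀/ω)·sinh(ωT) ⇒ p·(1 − cosh) = x(T) − x₀·cosh − (ẋ₀/ω)·sinh
numerator   = 0.4061 − (0.1593)·1.630252 − (0.7714/3.8939)·1.287526 = -0.108664
denominator = 1 − 1.630252 = -0.630252
p = -0.108664 / -0.630252 = 0.1724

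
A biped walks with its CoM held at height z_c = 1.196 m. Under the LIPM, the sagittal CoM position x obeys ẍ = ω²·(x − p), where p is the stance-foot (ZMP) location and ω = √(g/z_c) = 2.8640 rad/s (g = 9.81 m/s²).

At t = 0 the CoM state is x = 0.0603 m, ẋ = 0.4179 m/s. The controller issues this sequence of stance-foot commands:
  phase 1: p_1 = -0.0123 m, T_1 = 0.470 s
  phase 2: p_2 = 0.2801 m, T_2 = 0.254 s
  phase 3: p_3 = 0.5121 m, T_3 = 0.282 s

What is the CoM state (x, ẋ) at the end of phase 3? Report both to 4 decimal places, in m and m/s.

phase 1: p=-0.0123, T=0.470, ωT=1.346080, cosh=2.051296, sinh=1.791038; start (x,ẋ)=(0.060300, 0.417900) → end (x,ẋ)=(0.397963, 1.229641)
phase 2: p=0.2801, T=0.254, ωT=0.727456, cosh=1.276472, sinh=0.793336; start (x,ẋ)=(0.397963, 1.229641) → end (x,ẋ)=(0.771163, 1.837401)
phase 3: p=0.5121, T=0.282, ωT=0.807648, cosh=1.344266, sinh=0.898361; start (x,ẋ)=(0.771163, 1.837401) → end (x,ẋ)=(1.436693, 3.136500)

x = 1.4367, ẋ = 3.1365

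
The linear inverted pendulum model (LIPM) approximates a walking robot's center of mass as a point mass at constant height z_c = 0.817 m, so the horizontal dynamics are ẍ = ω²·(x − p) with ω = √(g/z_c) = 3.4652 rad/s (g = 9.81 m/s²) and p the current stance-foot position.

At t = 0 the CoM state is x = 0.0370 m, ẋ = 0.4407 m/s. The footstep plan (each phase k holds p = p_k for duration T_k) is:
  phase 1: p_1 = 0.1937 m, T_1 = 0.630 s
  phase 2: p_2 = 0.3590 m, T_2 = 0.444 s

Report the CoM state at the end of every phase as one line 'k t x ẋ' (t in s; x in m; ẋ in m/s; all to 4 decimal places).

1 0.6300 0.0467 -0.3984
2 1.0740 -0.6572 -3.3746

phase 1: p=0.1937, T=0.630, ωT=2.183076, cosh=4.493127, sinh=4.380433; start (x,ẋ)=(0.037000, 0.440700) → end (x,ẋ)=(0.046725, -0.398440)
phase 2: p=0.3590, T=0.444, ωT=1.538549, cosh=2.436259, sinh=2.221567; start (x,ẋ)=(0.046725, -0.398440) → end (x,ẋ)=(-0.657225, -3.374649)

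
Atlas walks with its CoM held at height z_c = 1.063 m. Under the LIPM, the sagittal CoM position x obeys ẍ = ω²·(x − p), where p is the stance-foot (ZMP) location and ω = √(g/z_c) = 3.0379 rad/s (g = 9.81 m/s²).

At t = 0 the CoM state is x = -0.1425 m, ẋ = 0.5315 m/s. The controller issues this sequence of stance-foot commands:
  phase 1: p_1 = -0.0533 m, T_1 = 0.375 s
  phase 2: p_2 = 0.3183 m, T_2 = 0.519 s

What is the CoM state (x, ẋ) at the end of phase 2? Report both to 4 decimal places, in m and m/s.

phase 1: p=-0.0533, T=0.375, ωT=1.139212, cosh=1.722189, sinh=1.402118; start (x,ẋ)=(-0.142500, 0.531500) → end (x,ẋ)=(0.038390, 0.535397)
phase 2: p=0.3183, T=0.519, ωT=1.576670, cosh=2.522739, sinh=2.316077; start (x,ẋ)=(0.038390, 0.535397) → end (x,ẋ)=(0.020344, -0.618782)

x = 0.0203, ẋ = -0.6188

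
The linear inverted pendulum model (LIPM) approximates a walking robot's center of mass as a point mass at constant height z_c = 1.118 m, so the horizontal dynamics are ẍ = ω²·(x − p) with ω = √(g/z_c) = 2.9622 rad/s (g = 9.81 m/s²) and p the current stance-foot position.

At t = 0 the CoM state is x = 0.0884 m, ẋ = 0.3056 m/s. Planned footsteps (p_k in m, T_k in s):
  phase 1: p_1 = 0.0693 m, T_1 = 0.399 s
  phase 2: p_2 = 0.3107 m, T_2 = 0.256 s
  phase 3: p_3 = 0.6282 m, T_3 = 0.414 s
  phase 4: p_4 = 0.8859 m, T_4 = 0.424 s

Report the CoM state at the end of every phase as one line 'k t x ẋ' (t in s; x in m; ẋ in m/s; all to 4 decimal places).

1 0.3990 0.2557 0.6286
2 0.6550 0.4160 0.6826
3 1.0690 0.5943 0.2843
4 1.4930 0.4873 -0.8538

phase 1: p=0.0693, T=0.399, ωT=1.181918, cosh=1.783656, sinh=1.476966; start (x,ẋ)=(0.088400, 0.305600) → end (x,ẋ)=(0.255741, 0.628649)
phase 2: p=0.3107, T=0.256, ωT=0.758323, cosh=1.301573, sinh=0.833121; start (x,ẋ)=(0.255741, 0.628649) → end (x,ẋ)=(0.415975, 0.682601)
phase 3: p=0.6282, T=0.414, ωT=1.226351, cosh=1.851064, sinh=1.557703; start (x,ẋ)=(0.415975, 0.682601) → end (x,ẋ)=(0.594311, 0.284286)
phase 4: p=0.8859, T=0.424, ωT=1.255973, cosh=1.898026, sinh=1.613227; start (x,ẋ)=(0.594311, 0.284286) → end (x,ẋ)=(0.487280, -0.853834)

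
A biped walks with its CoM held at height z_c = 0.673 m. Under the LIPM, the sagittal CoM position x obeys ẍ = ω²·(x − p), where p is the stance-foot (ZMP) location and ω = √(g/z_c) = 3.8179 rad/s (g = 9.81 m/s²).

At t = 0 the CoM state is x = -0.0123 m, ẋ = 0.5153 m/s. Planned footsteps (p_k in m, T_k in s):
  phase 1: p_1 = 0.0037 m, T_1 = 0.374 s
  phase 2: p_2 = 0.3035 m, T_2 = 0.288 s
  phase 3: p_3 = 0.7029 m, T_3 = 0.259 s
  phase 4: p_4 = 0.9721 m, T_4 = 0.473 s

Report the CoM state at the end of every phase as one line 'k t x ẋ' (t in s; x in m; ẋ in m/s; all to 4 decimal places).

phase 1: p=0.0037, T=0.374, ωT=1.427895, cosh=2.204862, sinh=1.965049; start (x,ẋ)=(-0.012300, 0.515300) → end (x,ẋ)=(0.233644, 1.016128)
phase 2: p=0.3035, T=0.288, ωT=1.099555, cosh=1.667925, sinh=1.334905; start (x,ẋ)=(0.233644, 1.016128) → end (x,ẋ)=(0.542268, 1.338800)
phase 3: p=0.7029, T=0.259, ωT=0.988836, cosh=1.530057, sinh=1.158047; start (x,ẋ)=(0.542268, 1.338800) → end (x,ẋ)=(0.863209, 1.338236)
phase 4: p=0.9721, T=0.473, ωT=1.805867, cosh=3.124788, sinh=2.960456; start (x,ẋ)=(0.863209, 1.338236) → end (x,ẋ)=(1.669527, 2.950941)

1 0.3740 0.2336 1.0161
2 0.6620 0.5423 1.3388
3 0.9210 0.8632 1.3382
4 1.3940 1.6695 2.9509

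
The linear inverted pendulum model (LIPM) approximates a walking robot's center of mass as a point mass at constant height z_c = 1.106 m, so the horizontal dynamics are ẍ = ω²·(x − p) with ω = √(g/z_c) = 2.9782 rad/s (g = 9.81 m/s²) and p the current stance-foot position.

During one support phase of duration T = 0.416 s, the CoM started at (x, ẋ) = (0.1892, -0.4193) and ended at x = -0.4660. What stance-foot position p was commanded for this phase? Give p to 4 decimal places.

p = 0.6860

ωT = 2.9782·0.416 = 1.238931; cosh(ωT) = 1.870808, sinh(ωT) = 1.581114
x(T) = p + (x₀−p)·cosh(ωT) + (ẋ₀/ω)·sinh(ωT) ⇒ p·(1 − cosh) = x(T) − x₀·cosh − (ẋ₀/ω)·sinh
numerator   = -0.4660 − (0.1892)·1.870808 − (-0.4193/2.9782)·1.581114 = -0.597352
denominator = 1 − 1.870808 = -0.870808
p = -0.597352 / -0.870808 = 0.6860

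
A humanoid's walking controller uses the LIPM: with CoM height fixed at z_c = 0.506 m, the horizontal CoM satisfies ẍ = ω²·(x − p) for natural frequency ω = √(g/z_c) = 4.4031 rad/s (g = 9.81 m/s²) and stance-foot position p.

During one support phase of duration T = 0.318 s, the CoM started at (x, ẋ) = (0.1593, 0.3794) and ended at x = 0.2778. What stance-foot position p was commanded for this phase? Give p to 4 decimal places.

p = 0.1989

ωT = 4.4031·0.318 = 1.400186; cosh(ωT) = 2.151252, sinh(ωT) = 1.904701
x(T) = p + (x₀−p)·cosh(ωT) + (ẋ₀/ω)·sinh(ωT) ⇒ p·(1 − cosh) = x(T) − x₀·cosh − (ẋ₀/ω)·sinh
numerator   = 0.2778 − (0.1593)·2.151252 − (0.3794/4.4031)·1.904701 = -0.229016
denominator = 1 − 2.151252 = -1.151252
p = -0.229016 / -1.151252 = 0.1989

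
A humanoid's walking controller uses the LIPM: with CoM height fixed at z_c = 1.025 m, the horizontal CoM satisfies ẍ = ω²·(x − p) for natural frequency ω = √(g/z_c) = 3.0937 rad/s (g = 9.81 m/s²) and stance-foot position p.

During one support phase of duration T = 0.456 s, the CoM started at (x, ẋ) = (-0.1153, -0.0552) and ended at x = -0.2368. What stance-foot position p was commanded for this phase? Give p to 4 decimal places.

ωT = 3.0937·0.456 = 1.410727; cosh(ωT) = 2.171450, sinh(ωT) = 1.927485
x(T) = p + (x₀−p)·cosh(ωT) + (ẋ₀/ω)·sinh(ωT) ⇒ p·(1 − cosh) = x(T) − x₀·cosh − (ẋ₀/ω)·sinh
numerator   = -0.2368 − (-0.1153)·2.171450 − (-0.0552/3.0937)·1.927485 = 0.047960
denominator = 1 − 2.171450 = -1.171450
p = 0.047960 / -1.171450 = -0.0409

p = -0.0409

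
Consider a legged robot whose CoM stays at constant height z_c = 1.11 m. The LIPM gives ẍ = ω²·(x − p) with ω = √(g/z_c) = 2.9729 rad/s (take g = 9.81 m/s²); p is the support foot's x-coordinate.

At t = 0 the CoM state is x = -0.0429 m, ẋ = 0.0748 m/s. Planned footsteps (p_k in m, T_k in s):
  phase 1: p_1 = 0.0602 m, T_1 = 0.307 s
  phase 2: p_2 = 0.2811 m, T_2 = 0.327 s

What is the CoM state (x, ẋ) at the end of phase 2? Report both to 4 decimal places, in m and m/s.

x = -0.3190, ẋ = -1.4778

phase 1: p=0.0602, T=0.307, ωT=0.912680, cosh=1.446218, sinh=1.044772; start (x,ẋ)=(-0.042900, 0.074800) → end (x,ẋ)=(-0.062618, -0.212052)
phase 2: p=0.2811, T=0.327, ωT=0.972138, cosh=1.510932, sinh=1.132659; start (x,ẋ)=(-0.062618, -0.212052) → end (x,ẋ)=(-0.319025, -1.477791)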